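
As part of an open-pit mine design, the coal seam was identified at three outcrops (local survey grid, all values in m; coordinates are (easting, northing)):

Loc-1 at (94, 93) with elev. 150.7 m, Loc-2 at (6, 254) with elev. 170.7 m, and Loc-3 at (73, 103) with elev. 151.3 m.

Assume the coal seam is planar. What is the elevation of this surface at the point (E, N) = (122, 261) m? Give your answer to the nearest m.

Let the plane be z = a·E + b·N + c.
Loc-2−Loc-1: −88a + 161b = 20;  Loc-3−Loc-1: −21a + 10b = 0.6.
Solving gives a = 0.04134, b = 0.14682.
Then c = 150.7 − a·94 − b·93 = 133.16.
At (122, 261): z = 5.0 + 38.3 + 133.16 = 176.5 m.

177 m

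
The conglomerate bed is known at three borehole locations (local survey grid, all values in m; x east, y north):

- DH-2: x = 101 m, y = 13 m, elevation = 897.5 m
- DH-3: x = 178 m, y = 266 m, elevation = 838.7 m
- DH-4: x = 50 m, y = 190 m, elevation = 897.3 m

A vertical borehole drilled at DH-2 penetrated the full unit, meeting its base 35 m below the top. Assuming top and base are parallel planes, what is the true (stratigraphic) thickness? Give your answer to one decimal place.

32.4 m

Two edge vectors: DH-2→DH-3 = (77, 253, -58.8), DH-2→DH-4 = (-51, 177, -0.2).
Normal n = (DH-2→DH-3) × (DH-2→DH-4) = (10357, 3014.2, 26532).
So ∂z/∂x = −n_x/n_z = −0.39036 and ∂z/∂y = −n_y/n_z = −0.11361.
|∇z| = √(a²+b²) = 0.40655, so dip δ = arctan(0.40655) = 22.12°.
True thickness = vertical thickness × cos δ = 35 × cos 22.12° = 32.4 m.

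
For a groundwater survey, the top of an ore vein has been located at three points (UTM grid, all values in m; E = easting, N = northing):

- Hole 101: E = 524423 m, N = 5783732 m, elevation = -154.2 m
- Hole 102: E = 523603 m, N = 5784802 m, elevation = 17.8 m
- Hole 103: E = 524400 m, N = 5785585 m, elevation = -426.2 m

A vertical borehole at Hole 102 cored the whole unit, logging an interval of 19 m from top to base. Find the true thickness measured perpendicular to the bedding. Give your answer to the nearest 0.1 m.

Two edge vectors: Hole 101→Hole 102 = (-820, 1070, 172), Hole 101→Hole 103 = (-23, 1853, -272).
Normal n = (Hole 101→Hole 102) × (Hole 101→Hole 103) = (-609756, -226996, -1494850).
So ∂z/∂E = −n_x/n_z = −0.40790 and ∂z/∂N = −n_y/n_z = −0.15185.
|∇z| = √(a²+b²) = 0.43525, so dip δ = arctan(0.43525) = 23.52°.
True thickness = vertical thickness × cos δ = 19 × cos 23.52° = 17.4 m.

17.4 m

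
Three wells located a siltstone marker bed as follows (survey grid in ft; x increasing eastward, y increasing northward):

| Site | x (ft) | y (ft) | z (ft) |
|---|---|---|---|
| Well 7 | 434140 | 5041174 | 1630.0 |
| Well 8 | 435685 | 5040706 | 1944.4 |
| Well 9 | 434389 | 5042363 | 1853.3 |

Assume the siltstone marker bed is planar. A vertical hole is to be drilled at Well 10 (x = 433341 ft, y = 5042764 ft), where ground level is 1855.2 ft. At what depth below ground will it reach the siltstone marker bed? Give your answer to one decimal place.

Two edge vectors: Well 7→Well 8 = (1545, -468, 314.4), Well 7→Well 9 = (249, 1189, 223.3).
Normal n = (Well 7→Well 8) × (Well 7→Well 9) = (-478326, -266712.9, 1953537).
So ∂z/∂x = −n_x/n_z = 0.244851262 and ∂z/∂y = −n_y/n_z = 0.136528205.
Intercept c from Well 7: 1630 − 106299.73 − 688262.44 = −792932.16.
At (433341, 5042764): z_contact = 106104.09 + 688479.52 − 792932.16 = 1651.44 ft.
Depth below ground = 1855.2 − 1651.44 = 203.8 ft.

203.8 ft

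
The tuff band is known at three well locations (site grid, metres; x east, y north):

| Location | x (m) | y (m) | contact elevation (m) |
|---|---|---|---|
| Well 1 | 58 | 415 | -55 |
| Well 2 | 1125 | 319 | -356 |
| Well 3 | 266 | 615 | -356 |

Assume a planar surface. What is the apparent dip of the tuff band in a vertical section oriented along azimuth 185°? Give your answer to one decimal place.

Let the plane be z = a·x + b·y + c.
Well 2−Well 1: 1067a − 96b = −301;  Well 3−Well 1: 208a + 200b = −301.
Solving gives a = −0.38178, b = −1.10795.
Unit vector along 185° is (sin 185°, cos 185°) = (-0.0872, -0.9962).
Slope in that direction = a·(-0.0872) + b·(-0.9962) = 1.13700.
Apparent dip = arctan|1.13700| = 48.7° (true dip is 49.5°, so apparent ≤ true as expected).

48.7°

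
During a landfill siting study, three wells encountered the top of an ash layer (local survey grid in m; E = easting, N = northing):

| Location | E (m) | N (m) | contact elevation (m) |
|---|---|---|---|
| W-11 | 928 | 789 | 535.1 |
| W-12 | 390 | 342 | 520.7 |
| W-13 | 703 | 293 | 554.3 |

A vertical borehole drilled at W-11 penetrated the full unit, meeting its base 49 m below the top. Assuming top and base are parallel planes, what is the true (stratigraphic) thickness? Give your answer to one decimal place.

Two edge vectors: W-11→W-12 = (-538, -447, -14.4), W-11→W-13 = (-225, -496, 19.2).
Normal n = (W-11→W-12) × (W-11→W-13) = (-15724.8, 13569.6, 166273).
So ∂z/∂E = −n_x/n_z = 0.09457 and ∂z/∂N = −n_y/n_z = −0.08161.
|∇z| = √(a²+b²) = 0.12492, so dip δ = arctan(0.12492) = 7.12°.
True thickness = vertical thickness × cos δ = 49 × cos 7.12° = 48.6 m.

48.6 m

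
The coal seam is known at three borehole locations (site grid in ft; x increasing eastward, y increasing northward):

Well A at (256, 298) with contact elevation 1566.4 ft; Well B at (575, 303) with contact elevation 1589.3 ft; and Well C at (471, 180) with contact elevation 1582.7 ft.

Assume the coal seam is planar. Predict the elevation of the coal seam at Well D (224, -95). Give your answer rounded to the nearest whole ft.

Let the plane be z = a·x + b·y + c.
Well B−Well A: 319a + 5b = 22.9;  Well C−Well A: 215a − 118b = 16.3.
Solving gives a = 0.07190, b = −0.00713.
Then c = 1566.4 − a·256 − b·298 = 1550.12.
At (224, -95): z = 16.1 + 0.7 + 1550.12 = 1566.9 ft.

1567 ft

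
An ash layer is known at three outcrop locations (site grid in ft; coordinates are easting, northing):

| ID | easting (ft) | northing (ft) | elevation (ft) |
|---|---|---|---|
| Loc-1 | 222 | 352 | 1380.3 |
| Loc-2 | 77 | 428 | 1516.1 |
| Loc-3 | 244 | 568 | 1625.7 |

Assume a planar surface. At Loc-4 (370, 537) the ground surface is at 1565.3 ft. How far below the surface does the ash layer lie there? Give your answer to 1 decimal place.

16.6 ft

Let the plane be z = a·easting + b·northing + c.
Loc-2−Loc-1: −145a + 76b = 135.8;  Loc-3−Loc-1: 22a + 216b = 245.4.
Solving gives a = −0.32379, b = 1.16909.
Then c = 1380.3 − a·222 − b·352 = 1040.66.
At (370, 537): z_contact = −119.80 + 627.80 + 1040.66 = 1548.66 ft.
Depth below ground = 1565.3 − 1548.66 = 16.6 ft.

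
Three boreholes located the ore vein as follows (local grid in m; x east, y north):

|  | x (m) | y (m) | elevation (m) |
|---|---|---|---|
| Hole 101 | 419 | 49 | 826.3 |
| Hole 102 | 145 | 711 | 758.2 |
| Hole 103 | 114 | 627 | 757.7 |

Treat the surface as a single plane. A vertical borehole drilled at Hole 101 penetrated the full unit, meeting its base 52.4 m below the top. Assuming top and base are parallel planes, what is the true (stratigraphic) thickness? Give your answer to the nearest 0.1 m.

51.8 m

Let the plane be z = a·x + b·y + c.
Hole 102−Hole 101: −274a + 662b = −68.1;  Hole 103−Hole 101: −305a + 578b = −68.6.
Solving gives a = 0.13899, b = −0.04534.
|∇z| = √(a²+b²) = 0.14620, so dip δ = arctan(0.14620) = 8.32°.
True thickness = vertical thickness × cos δ = 52.4 × cos 8.32° = 51.8 m.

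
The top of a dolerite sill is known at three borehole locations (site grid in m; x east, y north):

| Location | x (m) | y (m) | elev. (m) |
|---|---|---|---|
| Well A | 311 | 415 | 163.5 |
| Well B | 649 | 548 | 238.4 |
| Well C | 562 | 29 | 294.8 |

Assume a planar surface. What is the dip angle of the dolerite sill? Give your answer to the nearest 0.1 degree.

Two edge vectors: Well A→Well B = (338, 133, 74.9), Well A→Well C = (251, -386, 131.3).
Normal n = (Well A→Well B) × (Well A→Well C) = (46374.3, -25579.5, -163851).
So ∂z/∂x = −n_x/n_z = 0.28303 and ∂z/∂y = −n_y/n_z = −0.15611.
Gradient magnitude |∇z| = √(a² + b²) = √(0.08010 + 0.02437) = 0.32323.
True dip = arctan(0.32323) = 17.9°, dipping toward WNW (azimuth ≈ 299°).

17.9°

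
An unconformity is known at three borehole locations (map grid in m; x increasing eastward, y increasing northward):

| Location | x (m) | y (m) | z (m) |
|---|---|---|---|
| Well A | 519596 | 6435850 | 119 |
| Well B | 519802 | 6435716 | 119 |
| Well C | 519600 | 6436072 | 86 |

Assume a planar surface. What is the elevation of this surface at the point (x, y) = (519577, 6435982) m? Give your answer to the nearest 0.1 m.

Let the plane be z = a·x + b·y + c.
Well B−Well A: 206a − 134b = 0;  Well C−Well A: 4a + 222b = −33.
Solving gives a = −0.095573615, b = −0.146926602.
Then c = 119 − a·519596 − b·6435850 = 995376.24.
At (519577, 6435982): z = −49657.9 − 945617.0 + 995376.24 = 101.4 m.

101.4 m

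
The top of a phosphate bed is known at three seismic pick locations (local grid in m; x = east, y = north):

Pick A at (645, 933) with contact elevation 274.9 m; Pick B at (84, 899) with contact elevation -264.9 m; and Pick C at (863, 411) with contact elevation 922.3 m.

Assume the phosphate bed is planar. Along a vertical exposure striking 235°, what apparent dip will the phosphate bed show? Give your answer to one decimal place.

Let the plane be z = a·x + b·y + c.
Pick B−Pick A: −561a − 34b = −539.8;  Pick C−Pick A: 218a − 522b = 647.4.
Solving gives a = 1.01177, b = −0.81769.
Unit vector along 235° is (sin 235°, cos 235°) = (-0.8192, -0.5736).
Slope in that direction = a·(-0.8192) + b·(-0.5736) = −0.35978.
Apparent dip = arctan|0.35978| = 19.8° (true dip is 52.5°, so apparent ≤ true as expected).

19.8°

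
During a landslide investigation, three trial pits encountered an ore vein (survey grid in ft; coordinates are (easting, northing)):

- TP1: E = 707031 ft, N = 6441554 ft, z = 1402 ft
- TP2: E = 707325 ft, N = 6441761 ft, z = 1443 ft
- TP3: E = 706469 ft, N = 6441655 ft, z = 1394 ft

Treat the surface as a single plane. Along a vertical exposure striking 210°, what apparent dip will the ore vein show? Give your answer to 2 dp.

8.11°

Let the plane be z = a·E + b·N + c.
TP2−TP1: 294a + 207b = 41;  TP3−TP1: −562a + 101b = −8.
Solving gives a = 0.03970, b = 0.14169.
Unit vector along 210° is (sin 210°, cos 210°) = (-0.5000, -0.8660).
Slope in that direction = a·(-0.5000) + b·(-0.8660) = −0.14255.
Apparent dip = arctan|0.14255| = 8.11° (true dip is 8.4°, so apparent ≤ true as expected).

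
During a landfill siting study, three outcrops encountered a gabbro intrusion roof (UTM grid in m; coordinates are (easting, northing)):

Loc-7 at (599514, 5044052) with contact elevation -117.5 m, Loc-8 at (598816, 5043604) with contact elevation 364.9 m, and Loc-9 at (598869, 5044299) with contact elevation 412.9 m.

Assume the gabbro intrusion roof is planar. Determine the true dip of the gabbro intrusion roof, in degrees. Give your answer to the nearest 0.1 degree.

38.1°

Let the plane be z = a·E + b·N + c.
Loc-8−Loc-7: −698a − 448b = 482.4;  Loc-9−Loc-7: −645a + 247b = 530.4.
Solving gives a = −0.77329, b = 0.12804.
Gradient magnitude |∇z| = √(a² + b²) = √(0.59799 + 0.01639) = 0.78382.
True dip = arctan(0.78382) = 38.1°, dipping toward E (azimuth ≈ 099°).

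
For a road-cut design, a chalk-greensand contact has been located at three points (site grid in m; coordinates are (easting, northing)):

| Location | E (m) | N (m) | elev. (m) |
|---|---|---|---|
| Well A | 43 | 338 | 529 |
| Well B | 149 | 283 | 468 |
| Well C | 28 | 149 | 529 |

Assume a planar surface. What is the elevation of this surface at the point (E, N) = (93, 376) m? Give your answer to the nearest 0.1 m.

503.0 m

Two edge vectors: Well A→Well B = (106, -55, -61), Well A→Well C = (-15, -189, 0).
Normal n = (Well A→Well B) × (Well A→Well C) = (-11529, 915, -20859).
So ∂z/∂E = −n_x/n_z = −0.55271 and ∂z/∂N = −n_y/n_z = 0.04387.
Intercept c from Well A: 529 + 23.77 − 14.83 = 537.94.
At (93, 376): z = −51.4 + 16.5 + 537.94 = 503.0 m.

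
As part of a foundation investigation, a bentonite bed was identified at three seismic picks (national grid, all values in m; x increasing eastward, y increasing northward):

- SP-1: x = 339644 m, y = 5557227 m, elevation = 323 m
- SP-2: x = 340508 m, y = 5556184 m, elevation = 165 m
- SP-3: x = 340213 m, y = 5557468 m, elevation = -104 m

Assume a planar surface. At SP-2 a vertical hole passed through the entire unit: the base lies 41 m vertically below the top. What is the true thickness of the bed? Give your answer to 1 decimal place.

33.6 m

Two edge vectors: SP-1→SP-2 = (864, -1043, -158), SP-1→SP-3 = (569, 241, -427).
Normal n = (SP-1→SP-2) × (SP-1→SP-3) = (483439, 279026, 801691).
So ∂z/∂x = −n_x/n_z = −0.60302 and ∂z/∂y = −n_y/n_z = −0.34805.
|∇z| = √(a²+b²) = 0.69626, so dip δ = arctan(0.69626) = 34.85°.
True thickness = vertical thickness × cos δ = 41 × cos 34.85° = 33.6 m.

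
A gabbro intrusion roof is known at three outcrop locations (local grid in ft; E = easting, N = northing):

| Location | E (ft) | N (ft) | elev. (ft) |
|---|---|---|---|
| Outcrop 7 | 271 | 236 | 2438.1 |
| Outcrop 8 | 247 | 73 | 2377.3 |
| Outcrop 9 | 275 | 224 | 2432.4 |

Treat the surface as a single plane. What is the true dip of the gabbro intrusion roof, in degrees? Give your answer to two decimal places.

Let the plane be z = a·E + b·N + c.
Outcrop 8−Outcrop 7: −24a − 163b = −60.8;  Outcrop 9−Outcrop 7: 4a − 12b = −5.7.
Solving gives a = −0.21223, b = 0.40426.
Gradient magnitude |∇z| = √(a² + b²) = √(0.04504 + 0.16342) = 0.45658.
True dip = arctan(0.45658) = 24.54°, dipping toward SSE (azimuth ≈ 152°).

24.54°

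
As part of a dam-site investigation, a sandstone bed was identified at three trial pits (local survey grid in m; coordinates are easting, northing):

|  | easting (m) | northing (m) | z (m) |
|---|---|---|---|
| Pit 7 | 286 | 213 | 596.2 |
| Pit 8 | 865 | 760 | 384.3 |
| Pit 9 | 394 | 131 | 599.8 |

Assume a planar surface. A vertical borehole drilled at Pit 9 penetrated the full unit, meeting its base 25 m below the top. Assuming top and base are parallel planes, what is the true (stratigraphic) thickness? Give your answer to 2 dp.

Let the plane be z = a·easting + b·northing + c.
Pit 8−Pit 7: 579a + 547b = −211.9;  Pit 9−Pit 7: 108a − 82b = 3.6.
Solving gives a = −0.14459, b = −0.23434.
|∇z| = √(a²+b²) = 0.27535, so dip δ = arctan(0.27535) = 15.40°.
True thickness = vertical thickness × cos δ = 25 × cos 15.40° = 24.10 m.

24.10 m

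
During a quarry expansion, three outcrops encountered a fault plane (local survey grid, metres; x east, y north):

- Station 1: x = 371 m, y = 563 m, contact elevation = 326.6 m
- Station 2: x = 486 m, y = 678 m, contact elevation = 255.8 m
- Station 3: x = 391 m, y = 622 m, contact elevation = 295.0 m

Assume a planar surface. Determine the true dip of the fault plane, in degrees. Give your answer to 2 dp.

26.98°

Two edge vectors: Station 1→Station 2 = (115, 115, -70.8), Station 1→Station 3 = (20, 59, -31.6).
Normal n = (Station 1→Station 2) × (Station 1→Station 3) = (543.2, 2218, 4485).
So ∂z/∂x = −n_x/n_z = −0.12111 and ∂z/∂y = −n_y/n_z = −0.49454.
Gradient magnitude |∇z| = √(a² + b²) = √(0.01467 + 0.24457) = 0.50915.
True dip = arctan(0.50915) = 26.98°, dipping toward NNE (azimuth ≈ 014°).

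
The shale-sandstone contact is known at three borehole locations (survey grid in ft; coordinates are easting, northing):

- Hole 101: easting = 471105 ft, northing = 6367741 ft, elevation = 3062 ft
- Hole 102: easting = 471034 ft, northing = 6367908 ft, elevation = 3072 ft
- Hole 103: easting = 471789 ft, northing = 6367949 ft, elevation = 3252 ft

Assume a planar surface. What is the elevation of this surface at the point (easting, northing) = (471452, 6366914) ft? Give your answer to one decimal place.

3011.4 ft

Two edge vectors: Hole 101→Hole 102 = (-71, 167, 10), Hole 101→Hole 103 = (684, 208, 190).
Normal n = (Hole 101→Hole 102) × (Hole 101→Hole 103) = (29650, 20330, -128996).
So ∂z/∂easting = −n_x/n_z = 0.229852088 and ∂z/∂northing = −n_y/n_z = 0.157601786.
Intercept c from Hole 101: 3062 − 108284.47 − 1003567.36 = −1108789.82.
At (471452, 6366914): z = 108364.2 + 1003437.0 − 1108789.82 = 3011.4 ft.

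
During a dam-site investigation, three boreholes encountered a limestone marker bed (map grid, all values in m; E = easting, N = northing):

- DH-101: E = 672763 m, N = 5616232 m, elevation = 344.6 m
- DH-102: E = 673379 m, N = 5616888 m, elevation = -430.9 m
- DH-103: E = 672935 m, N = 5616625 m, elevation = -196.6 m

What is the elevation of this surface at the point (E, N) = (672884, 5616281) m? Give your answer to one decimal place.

Let the plane be z = a·E + b·N + c.
DH-102−DH-101: 616a + 656b = −775.5;  DH-103−DH-101: 172a + 393b = −541.2.
Solving gives a = 0.388807483, b = −1.547264344.
Then c = 344.6 − a·672763 − b·5616232 = 8428564.83.
At (672884, 5616281): z = 261622.3 − 8689871.3 + 8428564.83 = 315.8 m.

315.8 m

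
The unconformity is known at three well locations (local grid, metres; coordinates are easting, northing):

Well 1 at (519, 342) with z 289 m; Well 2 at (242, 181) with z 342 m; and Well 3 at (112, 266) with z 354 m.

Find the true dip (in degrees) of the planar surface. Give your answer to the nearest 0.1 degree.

9.4°

Let the plane be z = a·easting + b·northing + c.
Well 2−Well 1: −277a − 161b = 53;  Well 3−Well 1: −407a − 76b = 65.
Solving gives a = −0.14473, b = −0.08018.
Gradient magnitude |∇z| = √(a² + b²) = √(0.02095 + 0.00643) = 0.16546.
True dip = arctan(0.16546) = 9.4°, dipping toward ENE (azimuth ≈ 061°).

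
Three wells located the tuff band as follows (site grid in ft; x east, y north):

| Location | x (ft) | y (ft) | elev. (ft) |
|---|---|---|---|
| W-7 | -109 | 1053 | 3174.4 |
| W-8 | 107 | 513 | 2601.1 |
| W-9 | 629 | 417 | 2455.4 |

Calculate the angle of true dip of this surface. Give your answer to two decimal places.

45.83°

Two edge vectors: W-7→W-8 = (216, -540, -573.3), W-7→W-9 = (738, -636, -719).
Normal n = (W-7→W-8) × (W-7→W-9) = (23641.2, -267791.4, 261144).
So ∂z/∂x = −n_x/n_z = −0.09053 and ∂z/∂y = −n_y/n_z = 1.02545.
Gradient magnitude |∇z| = √(a² + b²) = √(0.00820 + 1.05156) = 1.02944.
True dip = arctan(1.02944) = 45.83°, dipping toward S (azimuth ≈ 175°).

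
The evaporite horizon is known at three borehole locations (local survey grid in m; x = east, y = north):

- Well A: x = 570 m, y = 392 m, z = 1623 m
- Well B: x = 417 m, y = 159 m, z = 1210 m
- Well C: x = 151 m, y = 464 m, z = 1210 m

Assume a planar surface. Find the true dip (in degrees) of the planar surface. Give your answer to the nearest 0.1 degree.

57.0°

Let the plane be z = a·x + b·y + c.
Well B−Well A: −153a − 233b = −413;  Well C−Well A: −419a + 72b = −413.
Solving gives a = 1.15944, b = 1.01118.
Gradient magnitude |∇z| = √(a² + b²) = √(1.34430 + 1.02249) = 1.53844.
True dip = arctan(1.53844) = 57.0°, dipping toward SW (azimuth ≈ 229°).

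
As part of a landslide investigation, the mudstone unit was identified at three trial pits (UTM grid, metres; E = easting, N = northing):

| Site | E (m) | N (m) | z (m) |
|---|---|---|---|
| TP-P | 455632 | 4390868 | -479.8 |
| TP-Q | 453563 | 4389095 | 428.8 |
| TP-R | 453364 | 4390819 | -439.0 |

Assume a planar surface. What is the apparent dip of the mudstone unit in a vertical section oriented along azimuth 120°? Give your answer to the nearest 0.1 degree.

13.8°

Let the plane be z = a·E + b·N + c.
TP-Q−TP-P: −2069a − 1773b = 908.6;  TP-R−TP-P: −2268a − 49b = 40.8.
Solving gives a = −0.00710, b = −0.50418.
Unit vector along 120° is (sin 120°, cos 120°) = (0.8660, -0.5000).
Slope in that direction = a·(0.8660) + b·(-0.5000) = 0.24595.
Apparent dip = arctan|0.24595| = 13.8° (true dip is 26.8°, so apparent ≤ true as expected).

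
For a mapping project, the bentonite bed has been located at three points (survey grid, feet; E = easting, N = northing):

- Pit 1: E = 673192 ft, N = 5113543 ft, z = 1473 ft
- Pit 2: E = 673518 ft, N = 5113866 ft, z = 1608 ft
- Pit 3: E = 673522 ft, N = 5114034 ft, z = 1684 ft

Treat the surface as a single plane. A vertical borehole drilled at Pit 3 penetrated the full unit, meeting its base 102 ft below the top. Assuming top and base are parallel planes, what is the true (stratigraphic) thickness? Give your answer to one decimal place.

92.9 ft

Let the plane be z = a·E + b·N + c.
Pit 2−Pit 1: 326a + 323b = 135;  Pit 3−Pit 1: 330a + 491b = 211.
Solving gives a = −0.03493, b = 0.45321.
|∇z| = √(a²+b²) = 0.45456, so dip δ = arctan(0.45456) = 24.44°.
True thickness = vertical thickness × cos δ = 102 × cos 24.44° = 92.9 ft.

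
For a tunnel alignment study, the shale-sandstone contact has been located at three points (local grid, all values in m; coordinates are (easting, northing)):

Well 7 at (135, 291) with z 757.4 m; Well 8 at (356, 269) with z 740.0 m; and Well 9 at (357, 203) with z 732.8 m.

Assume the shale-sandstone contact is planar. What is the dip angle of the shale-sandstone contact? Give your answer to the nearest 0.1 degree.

7.3°

Let the plane be z = a·E + b·N + c.
Well 8−Well 7: 221a − 22b = −17.4;  Well 9−Well 7: 222a − 88b = −24.6.
Solving gives a = −0.06798, b = 0.10806.
Gradient magnitude |∇z| = √(a² + b²) = √(0.00462 + 0.01168) = 0.12766.
True dip = arctan(0.12766) = 7.3°, dipping toward SSE (azimuth ≈ 148°).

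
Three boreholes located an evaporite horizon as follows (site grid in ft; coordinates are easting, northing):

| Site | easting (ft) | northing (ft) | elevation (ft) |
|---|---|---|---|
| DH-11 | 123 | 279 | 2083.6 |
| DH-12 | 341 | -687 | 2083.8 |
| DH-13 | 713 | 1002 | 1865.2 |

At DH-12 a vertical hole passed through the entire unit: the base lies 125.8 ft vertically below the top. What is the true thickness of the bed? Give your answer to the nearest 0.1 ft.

Let the plane be z = a·easting + b·northing + c.
DH-12−DH-11: 218a − 966b = 0.2;  DH-13−DH-11: 590a + 723b = −218.4.
Solving gives a = −0.28978, b = −0.06560.
|∇z| = √(a²+b²) = 0.29711, so dip δ = arctan(0.29711) = 16.55°.
True thickness = vertical thickness × cos δ = 125.8 × cos 16.55° = 120.6 ft.

120.6 ft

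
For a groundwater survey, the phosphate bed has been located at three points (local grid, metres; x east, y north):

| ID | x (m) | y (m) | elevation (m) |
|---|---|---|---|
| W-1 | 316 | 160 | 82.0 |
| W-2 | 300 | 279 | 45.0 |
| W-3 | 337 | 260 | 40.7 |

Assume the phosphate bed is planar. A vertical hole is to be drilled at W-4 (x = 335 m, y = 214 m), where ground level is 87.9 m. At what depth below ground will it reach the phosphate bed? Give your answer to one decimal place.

30.5 m

Let the plane be z = a·x + b·y + c.
W-2−W-1: −16a + 119b = −37;  W-3−W-1: 21a + 100b = −41.3.
Solving gives a = −0.29634, b = −0.35077.
Then c = 82 − a·316 − b·160 = 231.77.
At (335, 214): z_contact = −99.27 − 75.06 + 231.77 = 57.43 m.
Depth below ground = 87.9 − 57.43 = 30.5 m.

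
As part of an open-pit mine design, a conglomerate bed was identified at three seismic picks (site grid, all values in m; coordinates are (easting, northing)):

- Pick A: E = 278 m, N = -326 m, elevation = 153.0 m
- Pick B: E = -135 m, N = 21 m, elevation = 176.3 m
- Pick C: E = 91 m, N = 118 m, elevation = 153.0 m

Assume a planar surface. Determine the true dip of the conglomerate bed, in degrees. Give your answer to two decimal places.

Two edge vectors: Pick A→Pick B = (-413, 347, 23.3), Pick A→Pick C = (-187, 444, 0).
Normal n = (Pick A→Pick B) × (Pick A→Pick C) = (-10345.2, -4357.1, -118483).
So ∂z/∂E = −n_x/n_z = −0.08731 and ∂z/∂N = −n_y/n_z = −0.03677.
Gradient magnitude |∇z| = √(a² + b²) = √(0.00762 + 0.00135) = 0.09474.
True dip = arctan(0.09474) = 5.41°, dipping toward ENE (azimuth ≈ 067°).

5.41°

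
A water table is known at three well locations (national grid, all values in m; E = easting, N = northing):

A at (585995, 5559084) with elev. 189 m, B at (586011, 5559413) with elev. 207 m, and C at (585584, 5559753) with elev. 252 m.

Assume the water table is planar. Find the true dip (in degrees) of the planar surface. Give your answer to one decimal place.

Two edge vectors: A→B = (16, 329, 18), A→C = (-411, 669, 63).
Normal n = (A→B) × (A→C) = (8685, -8406, 145923).
So ∂z/∂E = −n_x/n_z = −0.05952 and ∂z/∂N = −n_y/n_z = 0.05761.
Gradient magnitude |∇z| = √(a² + b²) = √(0.00354 + 0.00332) = 0.08283.
True dip = arctan(0.08283) = 4.7°, dipping toward SE (azimuth ≈ 134°).

4.7°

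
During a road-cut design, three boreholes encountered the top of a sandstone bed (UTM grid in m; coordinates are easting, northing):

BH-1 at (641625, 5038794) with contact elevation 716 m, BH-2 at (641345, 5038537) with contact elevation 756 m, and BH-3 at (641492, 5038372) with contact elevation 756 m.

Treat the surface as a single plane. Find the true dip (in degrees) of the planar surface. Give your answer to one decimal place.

6.0°

Two edge vectors: BH-1→BH-2 = (-280, -257, 40), BH-1→BH-3 = (-133, -422, 40).
Normal n = (BH-1→BH-2) × (BH-1→BH-3) = (6600, 5880, 83979).
So ∂z/∂easting = −n_x/n_z = −0.07859 and ∂z/∂northing = −n_y/n_z = −0.07002.
Gradient magnitude |∇z| = √(a² + b²) = √(0.00618 + 0.00490) = 0.10526.
True dip = arctan(0.10526) = 6.0°, dipping toward NE (azimuth ≈ 048°).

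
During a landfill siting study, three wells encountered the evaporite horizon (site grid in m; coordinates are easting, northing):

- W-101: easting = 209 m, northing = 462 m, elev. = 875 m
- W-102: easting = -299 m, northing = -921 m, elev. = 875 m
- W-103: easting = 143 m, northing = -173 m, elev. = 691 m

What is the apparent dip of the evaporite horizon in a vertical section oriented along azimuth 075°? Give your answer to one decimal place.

43.8°

Two edge vectors: W-101→W-102 = (-508, -1383, 0), W-101→W-103 = (-66, -635, -184).
Normal n = (W-101→W-102) × (W-101→W-103) = (254472, -93472, 231302).
So ∂z/∂easting = −n_x/n_z = −1.10017 and ∂z/∂northing = −n_y/n_z = 0.40411.
Unit vector along 075° is (sin 75°, cos 75°) = (0.9659, 0.2588).
Slope in that direction = a·(0.9659) + b·(0.2588) = −0.95809.
Apparent dip = arctan|0.95809| = 43.8° (true dip is 49.5°, so apparent ≤ true as expected).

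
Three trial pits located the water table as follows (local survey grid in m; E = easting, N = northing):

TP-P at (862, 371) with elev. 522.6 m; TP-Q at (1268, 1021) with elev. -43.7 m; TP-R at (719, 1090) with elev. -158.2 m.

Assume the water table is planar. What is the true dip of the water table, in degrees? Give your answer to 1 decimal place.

Let the plane be z = a·E + b·N + c.
TP-Q−TP-P: 406a + 650b = −566.3;  TP-R−TP-P: −143a + 719b = −680.8.
Solving gives a = 0.09185, b = −0.92860.
Gradient magnitude |∇z| = √(a² + b²) = √(0.00844 + 0.86230) = 0.93313.
True dip = arctan(0.93313) = 43.0°, dipping toward N (azimuth ≈ 354°).

43.0°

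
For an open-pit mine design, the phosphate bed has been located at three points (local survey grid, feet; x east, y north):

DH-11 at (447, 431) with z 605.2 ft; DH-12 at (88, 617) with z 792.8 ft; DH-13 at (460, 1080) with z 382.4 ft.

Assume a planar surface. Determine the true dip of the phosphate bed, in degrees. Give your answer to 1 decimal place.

Two edge vectors: DH-11→DH-12 = (-359, 186, 187.6), DH-11→DH-13 = (13, 649, -222.8).
Normal n = (DH-11→DH-12) × (DH-11→DH-13) = (-163193.2, -77546.4, -235409).
So ∂z/∂x = −n_x/n_z = −0.69323 and ∂z/∂y = −n_y/n_z = −0.32941.
Gradient magnitude |∇z| = √(a² + b²) = √(0.48057 + 0.10851) = 0.76752.
True dip = arctan(0.76752) = 37.5°, dipping toward ENE (azimuth ≈ 065°).

37.5°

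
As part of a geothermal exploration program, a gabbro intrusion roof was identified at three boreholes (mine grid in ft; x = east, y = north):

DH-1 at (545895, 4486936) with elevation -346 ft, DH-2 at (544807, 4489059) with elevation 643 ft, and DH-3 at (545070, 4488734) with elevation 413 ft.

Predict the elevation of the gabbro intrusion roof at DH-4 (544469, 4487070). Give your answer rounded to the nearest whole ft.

823 ft

Let the plane be z = a·x + b·y + c.
DH-2−DH-1: −1088a + 2123b = 989;  DH-3−DH-1: −825a + 1798b = 759.
Solving gives a = −0.81497346, b = 0.04819071.
Then c = -346 − a·545895 − b·4486936 = 228315.30.
At (544469, 4487070): z = −443727.8 + 216235.1 + 228315.30 = 822.6 ft.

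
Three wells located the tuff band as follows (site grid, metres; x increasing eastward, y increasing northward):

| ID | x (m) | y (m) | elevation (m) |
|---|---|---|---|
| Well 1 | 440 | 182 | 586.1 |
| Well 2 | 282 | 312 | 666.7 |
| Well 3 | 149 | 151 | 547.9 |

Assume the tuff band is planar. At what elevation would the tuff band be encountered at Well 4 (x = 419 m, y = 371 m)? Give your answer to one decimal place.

715.3 m

Two edge vectors: Well 1→Well 2 = (-158, 130, 80.6), Well 1→Well 3 = (-291, -31, -38.2).
Normal n = (Well 1→Well 2) × (Well 1→Well 3) = (-2467.4, -29490.2, 42728).
So ∂z/∂x = −n_x/n_z = 0.05775 and ∂z/∂y = −n_y/n_z = 0.69018.
Intercept c from Well 1: 586.1 − 25.41 − 125.61 = 435.08.
At (419, 371): z = 24.2 + 256.1 + 435.08 = 715.3 m.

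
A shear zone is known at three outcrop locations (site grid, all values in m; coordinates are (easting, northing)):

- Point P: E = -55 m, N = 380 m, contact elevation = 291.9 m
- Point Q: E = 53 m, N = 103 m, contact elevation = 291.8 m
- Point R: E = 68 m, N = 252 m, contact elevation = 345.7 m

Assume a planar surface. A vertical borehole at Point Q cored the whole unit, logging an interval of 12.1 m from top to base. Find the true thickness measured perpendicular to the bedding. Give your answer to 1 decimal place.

Let the plane be z = a·E + b·N + c.
Point Q−Point P: 108a − 277b = −0.1;  Point R−Point P: 123a − 128b = 53.8.
Solving gives a = 0.73667, b = 0.28758.
|∇z| = √(a²+b²) = 0.79082, so dip δ = arctan(0.79082) = 38.34°.
True thickness = vertical thickness × cos δ = 12.1 × cos 38.34° = 9.5 m.

9.5 m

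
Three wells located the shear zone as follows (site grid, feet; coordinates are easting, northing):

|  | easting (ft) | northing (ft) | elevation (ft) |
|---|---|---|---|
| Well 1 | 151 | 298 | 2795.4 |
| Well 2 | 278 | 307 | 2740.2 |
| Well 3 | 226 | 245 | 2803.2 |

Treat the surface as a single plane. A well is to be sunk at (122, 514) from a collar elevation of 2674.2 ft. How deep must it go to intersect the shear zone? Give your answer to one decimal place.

Let the plane be z = a·easting + b·northing + c.
Well 2−Well 1: 127a + 9b = −55.2;  Well 3−Well 1: 75a − 53b = 7.8.
Solving gives a = −0.38555, b = −0.69276.
Then c = 2795.4 − a·151 − b·298 = 3060.06.
At (122, 514): z_contact = −47.04 − 356.08 + 3060.06 = 2656.94 ft.
Depth below ground = 2674.2 − 2656.94 = 17.3 ft.

17.3 ft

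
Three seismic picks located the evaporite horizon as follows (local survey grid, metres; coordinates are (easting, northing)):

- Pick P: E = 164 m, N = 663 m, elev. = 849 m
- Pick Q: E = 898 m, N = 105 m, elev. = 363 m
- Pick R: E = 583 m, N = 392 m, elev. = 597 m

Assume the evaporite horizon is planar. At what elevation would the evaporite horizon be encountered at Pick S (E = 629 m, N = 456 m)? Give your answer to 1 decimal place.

Let the plane be z = a·E + b·N + c.
Pick Q−Pick P: 734a − 558b = −486;  Pick R−Pick P: 419a − 271b = −252.
Solving gives a = −0.25539, b = 0.53503.
Then c = 849 − a·164 − b·663 = 536.16.
At (629, 456): z = −160.6 + 244.0 + 536.16 = 619.5 m.

619.5 m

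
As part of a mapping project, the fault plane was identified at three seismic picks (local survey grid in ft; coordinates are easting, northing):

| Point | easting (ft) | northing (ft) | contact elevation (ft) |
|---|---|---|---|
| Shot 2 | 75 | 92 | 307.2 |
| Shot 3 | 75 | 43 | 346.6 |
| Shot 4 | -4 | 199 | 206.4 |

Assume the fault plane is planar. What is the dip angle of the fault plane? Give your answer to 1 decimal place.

Let the plane be z = a·easting + b·northing + c.
Shot 3−Shot 2: 0a − 49b = 39.4;  Shot 4−Shot 2: −79a + 107b = −100.8.
Solving gives a = 0.18688, b = −0.80408.
Gradient magnitude |∇z| = √(a² + b²) = √(0.03492 + 0.64655) = 0.82551.
True dip = arctan(0.82551) = 39.5°, dipping toward NNW (azimuth ≈ 347°).

39.5°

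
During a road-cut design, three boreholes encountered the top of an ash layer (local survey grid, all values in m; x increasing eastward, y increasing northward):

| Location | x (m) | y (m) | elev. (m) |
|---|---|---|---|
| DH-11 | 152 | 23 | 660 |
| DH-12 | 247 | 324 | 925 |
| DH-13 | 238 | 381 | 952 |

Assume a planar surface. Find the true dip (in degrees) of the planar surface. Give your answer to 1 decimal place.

Let the plane be z = a·x + b·y + c.
DH-12−DH-11: 95a + 301b = 265;  DH-13−DH-11: 86a + 358b = 292.
Solving gives a = 0.85894, b = 0.60931.
Gradient magnitude |∇z| = √(a² + b²) = √(0.73777 + 0.37125) = 1.05310.
True dip = arctan(1.05310) = 46.5°, dipping toward SW (azimuth ≈ 235°).

46.5°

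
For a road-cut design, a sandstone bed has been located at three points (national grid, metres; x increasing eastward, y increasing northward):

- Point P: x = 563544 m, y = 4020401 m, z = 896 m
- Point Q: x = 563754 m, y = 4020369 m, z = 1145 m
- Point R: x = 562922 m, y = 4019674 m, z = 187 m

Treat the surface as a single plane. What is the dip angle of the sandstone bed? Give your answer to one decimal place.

Let the plane be z = a·x + b·y + c.
Point Q−Point P: 210a − 32b = 249;  Point R−Point P: −622a − 727b = −709.
Solving gives a = 1.18043, b = −0.03470.
Gradient magnitude |∇z| = √(a² + b²) = √(1.39341 + 0.00120) = 1.18094.
True dip = arctan(1.18094) = 49.7°, dipping toward W (azimuth ≈ 272°).

49.7°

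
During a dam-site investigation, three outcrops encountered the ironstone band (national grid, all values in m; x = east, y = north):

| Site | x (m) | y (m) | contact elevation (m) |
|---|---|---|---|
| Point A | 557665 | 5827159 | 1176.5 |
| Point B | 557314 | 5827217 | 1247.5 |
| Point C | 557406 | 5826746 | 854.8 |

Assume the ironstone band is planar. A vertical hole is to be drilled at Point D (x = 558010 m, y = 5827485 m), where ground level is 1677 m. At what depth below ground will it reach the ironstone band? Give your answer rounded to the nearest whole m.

256 m

Let the plane be z = a·x + b·y + c.
Point B−Point A: −351a + 58b = 71;  Point C−Point A: −259a − 413b = −321.7.
Solving gives a = −0.06665875, b = 0.82073757.
Then c = 1176.5 − a·557665 − b·5827159 = −4744218.56.
At (558010, 5827485): z_contact = −37196.2 + 4782835.9 − 4744218.56 = 1421.1 m.
Depth below ground = 1677 − 1421.1 = 256 m.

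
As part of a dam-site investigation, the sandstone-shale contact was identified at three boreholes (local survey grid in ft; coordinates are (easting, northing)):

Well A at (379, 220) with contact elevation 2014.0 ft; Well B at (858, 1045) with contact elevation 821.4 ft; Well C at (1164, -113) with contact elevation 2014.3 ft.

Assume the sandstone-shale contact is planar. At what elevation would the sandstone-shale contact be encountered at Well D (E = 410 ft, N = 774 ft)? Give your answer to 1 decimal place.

Let the plane be z = a·E + b·N + c.
Well B−Well A: 479a + 825b = −1192.6;  Well C−Well A: 785a − 333b = 0.3.
Solving gives a = −0.491727, b = −1.160076.
Then c = 2014 − a·379 − b·220 = 2455.58.
At (410, 774): z = −201.6 − 897.9 + 2455.58 = 1356.1 ft.

1356.1 ft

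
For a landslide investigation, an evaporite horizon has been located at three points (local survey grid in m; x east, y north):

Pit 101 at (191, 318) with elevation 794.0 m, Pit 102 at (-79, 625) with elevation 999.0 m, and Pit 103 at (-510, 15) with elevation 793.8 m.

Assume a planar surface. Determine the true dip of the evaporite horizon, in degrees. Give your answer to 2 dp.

Let the plane be z = a·x + b·y + c.
Pit 102−Pit 101: −270a + 307b = 205;  Pit 103−Pit 101: −701a − 303b = −0.2.
Solving gives a = −0.20892, b = 0.48401.
Gradient magnitude |∇z| = √(a² + b²) = √(0.04365 + 0.23427) = 0.52718.
True dip = arctan(0.52718) = 27.80°, dipping toward SSE (azimuth ≈ 157°).

27.80°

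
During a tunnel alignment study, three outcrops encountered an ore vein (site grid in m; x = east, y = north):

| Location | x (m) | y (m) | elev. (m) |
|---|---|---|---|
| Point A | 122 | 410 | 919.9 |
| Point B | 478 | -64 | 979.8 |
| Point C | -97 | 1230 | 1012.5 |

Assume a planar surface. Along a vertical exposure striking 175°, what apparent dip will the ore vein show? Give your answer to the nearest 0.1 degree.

11.4°

Two edge vectors: Point A→Point B = (356, -474, 59.9), Point A→Point C = (-219, 820, 92.6).
Normal n = (Point A→Point B) × (Point A→Point C) = (-93010.4, -46083.7, 188114).
So ∂z/∂x = −n_x/n_z = 0.49444 and ∂z/∂y = −n_y/n_z = 0.24498.
Unit vector along 175° is (sin 175°, cos 175°) = (0.0872, -0.9962).
Slope in that direction = a·(0.0872) + b·(-0.9962) = −0.20095.
Apparent dip = arctan|0.20095| = 11.4° (true dip is 28.9°, so apparent ≤ true as expected).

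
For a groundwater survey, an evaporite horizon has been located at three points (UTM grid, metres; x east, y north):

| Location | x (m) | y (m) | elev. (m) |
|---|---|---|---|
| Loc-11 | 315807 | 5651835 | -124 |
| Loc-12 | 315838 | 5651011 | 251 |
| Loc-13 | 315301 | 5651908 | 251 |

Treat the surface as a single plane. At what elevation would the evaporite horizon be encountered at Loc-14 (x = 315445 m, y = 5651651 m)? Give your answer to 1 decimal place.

259.0 m

Let the plane be z = a·x + b·y + c.
Loc-12−Loc-11: 31a − 824b = 375;  Loc-13−Loc-11: −506a + 73b = 375.
Solving gives a = −0.811165691, b = −0.485614243.
Then c = -124 − a·315807 − b·5651835 = 3000659.38.
At (315445, 5651651): z = −255878.2 − 2744522.2 + 3000659.38 = 259.0 m.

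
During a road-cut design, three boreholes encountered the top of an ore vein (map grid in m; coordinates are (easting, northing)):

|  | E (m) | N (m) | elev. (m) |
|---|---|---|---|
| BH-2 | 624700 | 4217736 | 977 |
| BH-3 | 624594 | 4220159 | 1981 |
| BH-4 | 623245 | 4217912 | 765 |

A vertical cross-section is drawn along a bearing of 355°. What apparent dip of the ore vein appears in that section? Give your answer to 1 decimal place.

Two edge vectors: BH-2→BH-3 = (-106, 2423, 1004), BH-2→BH-4 = (-1455, 176, -212).
Normal n = (BH-2→BH-3) × (BH-2→BH-4) = (-690380, -1483292, 3506809).
So ∂z/∂E = −n_x/n_z = 0.19687 and ∂z/∂N = −n_y/n_z = 0.42297.
Unit vector along 355° is (sin 355°, cos 355°) = (-0.0872, 0.9962).
Slope in that direction = a·(-0.0872) + b·(0.9962) = 0.40421.
Apparent dip = arctan|0.40421| = 22.0° (true dip is 25.0°, so apparent ≤ true as expected).

22.0°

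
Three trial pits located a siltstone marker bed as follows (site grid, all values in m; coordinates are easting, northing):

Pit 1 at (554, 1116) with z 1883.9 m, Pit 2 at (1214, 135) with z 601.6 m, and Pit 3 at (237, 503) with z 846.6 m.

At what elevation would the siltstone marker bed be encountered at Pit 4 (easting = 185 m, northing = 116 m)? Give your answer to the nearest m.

Let the plane be z = a·easting + b·northing + c.
Pit 2−Pit 1: 660a − 981b = −1282.3;  Pit 3−Pit 1: −317a − 613b = −1037.3.
Solving gives a = 0.32358, b = 1.52484.
Then c = 1883.9 − a·554 − b·1116 = 2.92.
At (185, 116): z = 59.9 + 176.9 + 2.92 = 239.7 m.

240 m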